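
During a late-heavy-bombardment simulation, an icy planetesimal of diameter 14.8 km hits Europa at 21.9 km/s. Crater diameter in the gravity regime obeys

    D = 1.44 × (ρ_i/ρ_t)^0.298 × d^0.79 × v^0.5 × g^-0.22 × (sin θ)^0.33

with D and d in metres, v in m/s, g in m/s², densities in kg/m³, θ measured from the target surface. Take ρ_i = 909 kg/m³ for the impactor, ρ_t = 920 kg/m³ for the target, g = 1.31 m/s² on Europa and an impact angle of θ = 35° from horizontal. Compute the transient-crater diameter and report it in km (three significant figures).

In SI units: d = 14800 m, v = 21900 m/s.
(ρ_i/ρ_t)^0.298 = (909/920)^0.298 = 0.9964
d^0.79 = 14800^0.79 = 1970
v^0.5 = 21900^0.5 = 148.0
g^-0.22 = 1.31^-0.22 = 0.9423
(sin 35°)^0.33 = 0.5736^0.33 = 0.8324
D = 1.44 × 0.9964 × 1970 × 148.0 × 0.9423 × 0.8324 = 3.281 × 10^5 m
   = 328.1 km

D ≈ 328 km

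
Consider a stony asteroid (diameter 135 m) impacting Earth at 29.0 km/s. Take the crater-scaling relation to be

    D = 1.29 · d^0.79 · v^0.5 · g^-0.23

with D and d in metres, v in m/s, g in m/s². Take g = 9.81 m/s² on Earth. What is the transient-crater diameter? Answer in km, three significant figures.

D ≈ 6.26 km

In SI units: v = 29000 m/s.
d^0.79 = 135^0.79 = 48.19
v^0.5 = 29000^0.5 = 170.3
g^-0.23 = 9.81^-0.23 = 0.5914
D = 1.29 × 48.19 × 170.3 × 0.5914 = 6261 m
   = 6.261 km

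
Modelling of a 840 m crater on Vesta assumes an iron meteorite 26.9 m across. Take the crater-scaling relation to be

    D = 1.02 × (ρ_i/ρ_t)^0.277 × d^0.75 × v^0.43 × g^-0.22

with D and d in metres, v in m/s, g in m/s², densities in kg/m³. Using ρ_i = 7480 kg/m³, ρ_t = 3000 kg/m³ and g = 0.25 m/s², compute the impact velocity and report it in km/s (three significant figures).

Rearranging for v: v = [D / (1.02 · (7480/3000)^0.277 · 26.9^0.75 · 0.25^-0.22)]^(1/0.43).
(7480/3000)^0.277 = 1.288
26.9^0.75 = 11.81
0.25^-0.22 = 1.357
Denominator = 1.02 × 1.288 × 11.81 × 1.357 = 21.05
D / 21.05 = 840 / 21.05 = 39.90
v = 39.90^(1/0.43) = 39.90^2.3256 = 5287 m/s

v ≈ 5.29 km/s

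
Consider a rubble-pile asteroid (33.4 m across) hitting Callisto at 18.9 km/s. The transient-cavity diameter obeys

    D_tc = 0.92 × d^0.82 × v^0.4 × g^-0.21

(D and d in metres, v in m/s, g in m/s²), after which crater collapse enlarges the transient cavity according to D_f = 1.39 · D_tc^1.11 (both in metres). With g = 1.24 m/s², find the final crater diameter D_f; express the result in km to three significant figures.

D_f ≈ 2.33 km

v = 18900 m/s.
d^0.82 = 33.4^0.82 = 17.76
v^0.4 = 18900^0.4 = 51.36
g^-0.21 = 1.24^-0.21 = 0.9558
D_tc = 0.92 × 17.76 × 51.36 × 0.9558 = 802.1 m
D_f = 1.39 × (802.1)^1.11 = 2327 m
     = 2.327 km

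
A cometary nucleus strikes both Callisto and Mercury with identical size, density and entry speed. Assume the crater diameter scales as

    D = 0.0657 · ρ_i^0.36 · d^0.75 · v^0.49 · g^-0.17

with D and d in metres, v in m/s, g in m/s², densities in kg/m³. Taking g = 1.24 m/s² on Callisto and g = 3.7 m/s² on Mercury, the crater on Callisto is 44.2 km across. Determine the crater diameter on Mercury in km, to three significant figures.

D ≈ 36.7 km

All impactor-dependent factors cancel in the ratio, leaving D_Mercury/D_Callisto = (g_Mercury/g_Callisto)^-0.17.
(3.7/1.24)^-0.17 = 2.984^-0.17 = 0.8304
D_Mercury = 0.8304 × 44.2 km = 36.7 km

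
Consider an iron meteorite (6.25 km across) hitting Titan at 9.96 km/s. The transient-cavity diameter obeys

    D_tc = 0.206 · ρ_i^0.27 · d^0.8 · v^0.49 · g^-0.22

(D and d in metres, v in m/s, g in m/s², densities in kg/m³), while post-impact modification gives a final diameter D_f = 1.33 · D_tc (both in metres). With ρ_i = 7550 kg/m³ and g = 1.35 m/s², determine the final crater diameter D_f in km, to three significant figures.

D_f ≈ 283 km

In SI: d = 6250 m, v = 9960 m/s.
ρ_i^0.27 = 7550^0.27 = 11.14
d^0.8 = 6250^0.8 = 1088
v^0.49 = 9960^0.49 = 91.02
g^-0.22 = 1.35^-0.22 = 0.9361
D_tc = 0.206 × 11.14 × 1088 × 91.02 × 0.9361 = 2.127 × 10^5 m
D_f = 1.33 × 2.127 × 10^5 = 2.829 × 10^5 m
     = 282.9 km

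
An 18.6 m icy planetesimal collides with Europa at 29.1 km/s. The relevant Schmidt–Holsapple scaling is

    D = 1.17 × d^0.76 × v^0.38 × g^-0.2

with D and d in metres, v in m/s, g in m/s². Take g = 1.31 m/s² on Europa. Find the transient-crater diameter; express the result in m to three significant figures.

In SI units: v = 29100 m/s.
d^0.76 = 18.6^0.76 = 9.222
v^0.38 = 29100^0.38 = 49.69
g^-0.2 = 1.31^-0.2 = 0.9474
D = 1.17 × 9.222 × 49.69 × 0.9474 = 507.9 m

D ≈ 508 m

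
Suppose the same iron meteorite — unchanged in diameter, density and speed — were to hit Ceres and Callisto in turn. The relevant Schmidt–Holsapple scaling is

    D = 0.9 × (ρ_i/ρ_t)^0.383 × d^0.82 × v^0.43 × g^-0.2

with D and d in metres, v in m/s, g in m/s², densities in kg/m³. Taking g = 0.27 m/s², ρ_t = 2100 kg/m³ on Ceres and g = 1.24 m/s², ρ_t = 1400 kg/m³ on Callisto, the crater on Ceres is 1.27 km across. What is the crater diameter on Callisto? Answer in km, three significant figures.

D ≈ 1.09 km

The impactor-only factors (d, v, ρ_i) cancel in the ratio, leaving D_Callisto/D_Ceres = (g_Callisto/g_Ceres)^-0.2 · (ρ_t,Ceres/ρ_t,Callisto)^0.383.
(1.24/0.27)^-0.2 = 4.593^-0.2 = 0.7372
(2100/1400)^0.383 = 1.500^0.383 = 1.168
Ratio = 0.7372 × 1.168 = 0.8610
D_Callisto = 0.8610 × 1.27 km = 1.09 km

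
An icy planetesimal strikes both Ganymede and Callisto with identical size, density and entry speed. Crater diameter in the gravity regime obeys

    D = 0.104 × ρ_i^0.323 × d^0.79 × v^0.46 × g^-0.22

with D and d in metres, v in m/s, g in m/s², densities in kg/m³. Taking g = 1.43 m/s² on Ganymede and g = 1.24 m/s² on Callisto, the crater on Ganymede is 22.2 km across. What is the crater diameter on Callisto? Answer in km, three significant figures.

D ≈ 22.9 km

All impactor-dependent factors cancel in the ratio, leaving D_Callisto/D_Ganymede = (g_Callisto/g_Ganymede)^-0.22.
(1.24/1.43)^-0.22 = 0.8671^-0.22 = 1.032
D_Callisto = 1.032 × 22.2 km = 22.9 km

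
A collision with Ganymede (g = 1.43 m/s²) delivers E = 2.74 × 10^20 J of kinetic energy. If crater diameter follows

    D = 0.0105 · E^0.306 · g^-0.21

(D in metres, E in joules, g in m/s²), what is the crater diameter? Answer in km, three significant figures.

E^0.306 = (2.74 × 10^20)^0.306 = 1.795 × 10^6
g^-0.21 = 1.43^-0.21 = 0.9276
D = 0.0105 × 1.795 × 10^6 × 0.9276 = 17483 m
   = 17.48 km

D ≈ 17.5 km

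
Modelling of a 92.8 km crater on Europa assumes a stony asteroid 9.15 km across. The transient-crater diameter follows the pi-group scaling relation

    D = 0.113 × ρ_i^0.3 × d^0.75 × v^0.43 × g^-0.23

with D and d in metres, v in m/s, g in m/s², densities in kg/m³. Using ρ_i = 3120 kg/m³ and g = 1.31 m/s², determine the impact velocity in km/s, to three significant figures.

v ≈ 29.5 km/s

Rearranging for v: v = [D / (0.113 · 3120^0.3 · 9150^0.75 · 1.31^-0.23)]^(1/0.43).
D = 92800 m.
3120^0.3 = 11.17
9150^0.75 = 935.5
1.31^-0.23 = 0.9398
Denominator = 0.113 × 11.17 × 935.5 × 0.9398 = 1110
D / 1110 = 92800 / 1110 = 83.60
v = 83.60^(1/0.43) = 83.60^2.3256 = 29531 m/s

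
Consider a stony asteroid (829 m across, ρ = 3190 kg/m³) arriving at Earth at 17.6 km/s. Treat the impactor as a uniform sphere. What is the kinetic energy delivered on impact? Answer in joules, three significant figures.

v = 17600 m/s.
Mass m = (π/6) ρ d³ = (π/6) × 3190 × (829)³ = 9.516 × 10^11 kg
E = ½ m v² = 0.5 × 9.516 × 10^11 × (17600)² = 1.474 × 10^20 J

E ≈ 1.47 × 10^20 J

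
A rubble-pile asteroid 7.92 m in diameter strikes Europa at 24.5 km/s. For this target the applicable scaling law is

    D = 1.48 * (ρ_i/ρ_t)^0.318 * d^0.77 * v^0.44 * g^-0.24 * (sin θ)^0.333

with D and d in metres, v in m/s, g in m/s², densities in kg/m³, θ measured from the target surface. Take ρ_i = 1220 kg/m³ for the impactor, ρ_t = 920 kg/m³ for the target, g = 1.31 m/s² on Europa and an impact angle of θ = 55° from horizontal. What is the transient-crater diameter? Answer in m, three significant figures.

D ≈ 596 m

In SI units: v = 24500 m/s.
(ρ_i/ρ_t)^0.318 = (1220/920)^0.318 = 1.094
d^0.77 = 7.92^0.77 = 4.921
v^0.44 = 24500^0.44 = 85.36
g^-0.24 = 1.31^-0.24 = 0.9372
(sin 55°)^0.333 = 0.8192^0.333 = 0.9357
D = 1.48 × 1.094 × 4.921 × 85.36 × 0.9372 × 0.9357 = 596.4 m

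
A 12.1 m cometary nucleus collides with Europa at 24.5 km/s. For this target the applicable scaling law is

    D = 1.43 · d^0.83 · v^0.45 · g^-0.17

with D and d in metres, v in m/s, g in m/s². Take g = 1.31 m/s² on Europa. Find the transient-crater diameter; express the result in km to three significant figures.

In SI units: v = 24500 m/s.
d^0.83 = 12.1^0.83 = 7.920
v^0.45 = 24500^0.45 = 94.43
g^-0.17 = 1.31^-0.17 = 0.9551
D = 1.43 × 7.920 × 94.43 × 0.9551 = 1021 m
   = 1.021 km

D ≈ 1.02 km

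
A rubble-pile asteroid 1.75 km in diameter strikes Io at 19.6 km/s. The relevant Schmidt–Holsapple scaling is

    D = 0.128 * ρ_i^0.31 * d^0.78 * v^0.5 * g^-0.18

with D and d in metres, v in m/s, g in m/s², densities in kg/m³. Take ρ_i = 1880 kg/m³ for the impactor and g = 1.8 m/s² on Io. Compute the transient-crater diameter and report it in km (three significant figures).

In SI units: d = 1750 m, v = 19600 m/s.
ρ_i^0.31 = 1880^0.31 = 10.35
d^0.78 = 1750^0.78 = 338.5
v^0.5 = 19600^0.5 = 140.0
g^-0.18 = 1.8^-0.18 = 0.8996
D = 0.128 × 10.35 × 338.5 × 140.0 × 0.8996 = 56479 m
   = 56.48 km

D ≈ 56.5 km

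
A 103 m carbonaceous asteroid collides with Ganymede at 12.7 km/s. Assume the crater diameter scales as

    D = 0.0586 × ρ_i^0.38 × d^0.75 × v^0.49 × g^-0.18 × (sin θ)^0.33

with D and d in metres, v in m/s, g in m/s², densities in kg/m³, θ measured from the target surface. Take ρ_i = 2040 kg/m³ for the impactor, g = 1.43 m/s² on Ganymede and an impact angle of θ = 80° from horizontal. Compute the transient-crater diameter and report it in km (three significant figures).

In SI units: v = 12700 m/s.
ρ_i^0.38 = 2040^0.38 = 18.10
d^0.75 = 103^0.75 = 32.33
v^0.49 = 12700^0.49 = 102.5
g^-0.18 = 1.43^-0.18 = 0.9376
(sin 80°)^0.33 = 0.9848^0.33 = 0.9950
D = 0.0586 × 18.10 × 32.33 × 102.5 × 0.9376 × 0.9950 = 3279 m
   = 3.279 km

D ≈ 3.28 km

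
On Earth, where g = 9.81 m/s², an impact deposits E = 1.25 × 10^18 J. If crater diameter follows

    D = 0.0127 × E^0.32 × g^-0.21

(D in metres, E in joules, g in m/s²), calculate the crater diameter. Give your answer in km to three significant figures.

E^0.32 = (1.25 × 10^18)^0.32 = 6.180 × 10^5
g^-0.21 = 9.81^-0.21 = 0.6191
D = 0.0127 × 6.180 × 10^5 × 0.6191 = 4859 m
   = 4.859 km

D ≈ 4.86 km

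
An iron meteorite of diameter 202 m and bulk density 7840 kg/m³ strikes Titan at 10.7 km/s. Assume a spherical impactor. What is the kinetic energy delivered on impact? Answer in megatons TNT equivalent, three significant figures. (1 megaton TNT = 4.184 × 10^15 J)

E ≈ 463 Mt TNT

v = 10700 m/s.
Mass m = (π/6) ρ d³ = (π/6) × 7840 × (202)³ = 3.384 × 10^10 kg
E = ½ m v² = 0.5 × 3.384 × 10^10 × (10700)² = 1.937 × 10^18 J
   = 1.937 × 10^18 / 4.184×10^15 = 463.0 Mt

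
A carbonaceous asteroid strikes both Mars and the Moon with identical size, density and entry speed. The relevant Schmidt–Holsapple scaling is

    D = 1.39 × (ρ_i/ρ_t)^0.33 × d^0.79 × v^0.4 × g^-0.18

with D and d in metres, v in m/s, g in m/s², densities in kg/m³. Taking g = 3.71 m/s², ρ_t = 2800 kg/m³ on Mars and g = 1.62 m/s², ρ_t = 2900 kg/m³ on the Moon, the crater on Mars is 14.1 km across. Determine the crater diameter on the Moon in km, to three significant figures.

D ≈ 16.2 km

The impactor-only factors (d, v, ρ_i) cancel in the ratio, leaving D_Moon/D_Mars = (g_Moon/g_Mars)^-0.18 · (ρ_t,Mars/ρ_t,Moon)^0.33.
(1.62/3.71)^-0.18 = 0.4367^-0.18 = 1.161
(2800/2900)^0.33 = 0.9655^0.33 = 0.9885
Ratio = 1.161 × 0.9885 = 1.148
D_Moon = 1.148 × 14.1 km = 16.2 km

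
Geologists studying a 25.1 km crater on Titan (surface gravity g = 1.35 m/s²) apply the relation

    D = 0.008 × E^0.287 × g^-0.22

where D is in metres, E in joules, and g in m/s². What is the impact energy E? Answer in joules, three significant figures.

E ≈ 5.45 × 10^22 J

Rearranging: E = [D / (0.008 · g^-0.22)]^(1/0.287).
D = 25100 m.
g^-0.22 = 1.35^-0.22 = 0.9361
D / (0.008 × 0.9361) = 25100 / (7.489 × 10^-3) = 3.352 × 10^6
E = (3.352 × 10^6)^3.4843 = 5.446 × 10^22 J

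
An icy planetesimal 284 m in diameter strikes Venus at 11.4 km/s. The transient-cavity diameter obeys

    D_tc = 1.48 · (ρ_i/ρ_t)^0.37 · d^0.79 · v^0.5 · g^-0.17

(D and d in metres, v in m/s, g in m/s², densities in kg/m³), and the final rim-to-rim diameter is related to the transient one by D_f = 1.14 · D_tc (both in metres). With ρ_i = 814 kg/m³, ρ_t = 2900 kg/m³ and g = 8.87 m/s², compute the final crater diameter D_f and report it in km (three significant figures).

D_f ≈ 6.74 km

v = 11400 m/s.
(ρ_i/ρ_t)^0.37 = (814/2900)^0.37 = 0.6249
d^0.79 = 284^0.79 = 86.72
v^0.5 = 11400^0.5 = 106.8
g^-0.17 = 8.87^-0.17 = 0.6900
D_tc = 1.48 × 0.6249 × 86.72 × 106.8 × 0.6900 = 5910 m
D_f = 1.14 × 5910 = 6737 m
     = 6.737 km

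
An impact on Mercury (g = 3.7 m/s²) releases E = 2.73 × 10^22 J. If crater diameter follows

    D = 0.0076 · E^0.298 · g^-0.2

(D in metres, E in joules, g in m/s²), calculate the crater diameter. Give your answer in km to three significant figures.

E^0.298 = (2.73 × 10^22)^0.298 = 4.853 × 10^6
g^-0.2 = 3.7^-0.2 = 0.7698
D = 0.0076 × 4.853 × 10^6 × 0.7698 = 28392 m
   = 28.39 km

D ≈ 28.4 km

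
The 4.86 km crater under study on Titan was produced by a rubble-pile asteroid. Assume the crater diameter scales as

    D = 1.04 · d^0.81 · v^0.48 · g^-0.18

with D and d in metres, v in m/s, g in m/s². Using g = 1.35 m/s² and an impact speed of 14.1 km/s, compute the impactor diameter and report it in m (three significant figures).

d ≈ 126 m

Rearranging for d: d = [D / (1.04 · 14100^0.48 · 1.35^-0.18)]^(1/0.81).
D = 4860 m.
14100^0.48 = 98.09
1.35^-0.18 = 0.9474
Denominator = 1.04 × 98.09 × 0.9474 = 96.65
D / 96.65 = 4860 / 96.65 = 50.28
d = 50.28^(1/0.81) = 50.28^1.2346 = 126.0 m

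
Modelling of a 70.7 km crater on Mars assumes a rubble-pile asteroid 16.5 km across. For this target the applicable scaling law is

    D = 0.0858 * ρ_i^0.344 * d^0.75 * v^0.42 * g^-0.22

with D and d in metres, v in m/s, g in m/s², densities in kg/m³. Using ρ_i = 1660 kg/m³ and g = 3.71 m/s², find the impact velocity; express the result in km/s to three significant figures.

Rearranging for v: v = [D / (0.0858 · 1660^0.344 · 16500^0.75 · 3.71^-0.22)]^(1/0.42).
D = 70700 m.
1660^0.344 = 12.81
16500^0.75 = 1456
3.71^-0.22 = 0.7494
Denominator = 0.0858 × 12.81 × 1456 × 0.7494 = 1199
D / 1199 = 70700 / 1199 = 58.97
v = 58.97^(1/0.42) = 58.97^2.381 = 16439 m/s

v ≈ 16.4 km/s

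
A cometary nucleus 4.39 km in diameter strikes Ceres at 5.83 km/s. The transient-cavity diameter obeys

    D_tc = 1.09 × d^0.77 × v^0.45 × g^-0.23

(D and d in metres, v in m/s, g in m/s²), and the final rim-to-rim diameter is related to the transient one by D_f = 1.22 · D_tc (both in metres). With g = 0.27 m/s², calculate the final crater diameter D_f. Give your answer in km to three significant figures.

In SI: d = 4390 m, v = 5830 m/s.
d^0.77 = 4390^0.77 = 637.8
v^0.45 = 5830^0.45 = 49.49
g^-0.23 = 0.27^-0.23 = 1.351
D_tc = 1.09 × 637.8 × 49.49 × 1.351 = 46480 m
D_f = 1.22 × 46480 = 56706 m
     = 56.71 km

D_f ≈ 56.7 km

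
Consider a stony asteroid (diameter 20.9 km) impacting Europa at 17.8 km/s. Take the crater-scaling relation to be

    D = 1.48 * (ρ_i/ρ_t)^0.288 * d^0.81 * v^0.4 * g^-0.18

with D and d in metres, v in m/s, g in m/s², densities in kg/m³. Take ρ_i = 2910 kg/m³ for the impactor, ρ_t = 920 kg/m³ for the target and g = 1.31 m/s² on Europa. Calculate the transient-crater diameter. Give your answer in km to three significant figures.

D ≈ 311 km

In SI units: d = 20900 m, v = 17800 m/s.
(ρ_i/ρ_t)^0.288 = (2910/920)^0.288 = 1.393
d^0.81 = 20900^0.81 = 3157
v^0.4 = 17800^0.4 = 50.14
g^-0.18 = 1.31^-0.18 = 0.9526
D = 1.48 × 1.393 × 3157 × 50.14 × 0.9526 = 3.109 × 10^5 m
   = 310.9 km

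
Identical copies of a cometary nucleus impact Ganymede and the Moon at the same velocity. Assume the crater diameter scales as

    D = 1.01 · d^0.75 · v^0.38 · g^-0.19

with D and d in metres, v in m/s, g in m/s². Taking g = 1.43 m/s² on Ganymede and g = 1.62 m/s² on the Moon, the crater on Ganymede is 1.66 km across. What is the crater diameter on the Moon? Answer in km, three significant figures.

D ≈ 1.62 km

All impactor-dependent factors cancel in the ratio, leaving D_Moon/D_Ganymede = (g_Moon/g_Ganymede)^-0.19.
(1.62/1.43)^-0.19 = 1.133^-0.19 = 0.9766
D_Moon = 0.9766 × 1.66 km = 1.62 km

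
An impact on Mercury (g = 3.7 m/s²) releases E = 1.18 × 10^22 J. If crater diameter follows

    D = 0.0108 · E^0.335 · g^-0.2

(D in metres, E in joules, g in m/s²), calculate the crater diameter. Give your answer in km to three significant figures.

D ≈ 206 km

E^0.335 = (1.18 × 10^22)^0.335 = 2.478 × 10^7
g^-0.2 = 3.7^-0.2 = 0.7698
D = 0.0108 × 2.478 × 10^7 × 0.7698 = 2.060 × 10^5 m
   = 206.0 km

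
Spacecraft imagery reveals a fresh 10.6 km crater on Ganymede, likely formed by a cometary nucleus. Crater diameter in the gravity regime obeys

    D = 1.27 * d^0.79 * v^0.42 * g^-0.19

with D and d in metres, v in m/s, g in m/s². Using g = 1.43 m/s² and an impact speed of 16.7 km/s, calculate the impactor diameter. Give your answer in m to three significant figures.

d ≈ 571 m

Rearranging for d: d = [D / (1.27 · 16700^0.42 · 1.43^-0.19)]^(1/0.79).
D = 10600 m.
16700^0.42 = 59.37
1.43^-0.19 = 0.9343
Denominator = 1.27 × 59.37 × 0.9343 = 70.45
D / 70.45 = 10600 / 70.45 = 150.5
d = 150.5^(1/0.79) = 150.5^1.2658 = 570.6 m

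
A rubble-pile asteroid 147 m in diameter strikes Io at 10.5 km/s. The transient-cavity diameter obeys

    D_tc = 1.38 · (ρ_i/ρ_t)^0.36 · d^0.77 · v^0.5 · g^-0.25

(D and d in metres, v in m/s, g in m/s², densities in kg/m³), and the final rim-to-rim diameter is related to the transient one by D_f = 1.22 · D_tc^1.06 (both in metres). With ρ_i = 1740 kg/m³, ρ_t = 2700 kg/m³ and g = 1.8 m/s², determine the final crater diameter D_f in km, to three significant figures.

D_f ≈ 9.87 km

v = 10500 m/s.
(ρ_i/ρ_t)^0.36 = (1740/2700)^0.36 = 0.8537
d^0.77 = 147^0.77 = 46.65
v^0.5 = 10500^0.5 = 102.5
g^-0.25 = 1.8^-0.25 = 0.8633
D_tc = 1.38 × 0.8537 × 46.65 × 102.5 × 0.8633 = 4863 m
D_f = 1.22 × (4863)^1.06 = 9874 m
     = 9.874 km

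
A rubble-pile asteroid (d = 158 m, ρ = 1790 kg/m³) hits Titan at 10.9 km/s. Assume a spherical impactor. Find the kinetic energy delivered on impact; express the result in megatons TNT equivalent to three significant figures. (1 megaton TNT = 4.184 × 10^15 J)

E ≈ 52.5 Mt TNT

v = 10900 m/s.
Mass m = (π/6) ρ d³ = (π/6) × 1790 × (158)³ = 3.697 × 10^9 kg
E = ½ m v² = 0.5 × 3.697 × 10^9 × (10900)² = 2.196 × 10^17 J
   = 2.196 × 10^17 / 4.184×10^15 = 52.49 Mt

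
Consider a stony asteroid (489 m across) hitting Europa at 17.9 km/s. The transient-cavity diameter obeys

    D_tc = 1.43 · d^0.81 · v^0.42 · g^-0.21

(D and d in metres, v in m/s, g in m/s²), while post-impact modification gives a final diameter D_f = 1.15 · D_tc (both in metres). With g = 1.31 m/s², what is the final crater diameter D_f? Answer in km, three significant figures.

D_f ≈ 14.3 km

v = 17900 m/s.
d^0.81 = 489^0.81 = 150.8
v^0.42 = 17900^0.42 = 61.12
g^-0.21 = 1.31^-0.21 = 0.9449
D_tc = 1.43 × 150.8 × 61.12 × 0.9449 = 12450 m
D_f = 1.15 × 12450 = 14317 m
     = 14.32 km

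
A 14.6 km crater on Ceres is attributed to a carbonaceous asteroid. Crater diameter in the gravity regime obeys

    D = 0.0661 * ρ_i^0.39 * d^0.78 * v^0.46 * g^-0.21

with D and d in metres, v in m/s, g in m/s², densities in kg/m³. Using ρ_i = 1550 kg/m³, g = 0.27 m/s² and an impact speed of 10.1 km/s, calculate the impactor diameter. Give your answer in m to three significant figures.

d ≈ 552 m

Rearranging for d: d = [D / (0.0661 · 1550^0.39 · 10100^0.46 · 0.27^-0.21)]^(1/0.78).
D = 14600 m.
1550^0.39 = 17.55
10100^0.46 = 69.50
0.27^-0.21 = 1.316
Denominator = 0.0661 × 17.55 × 69.50 × 1.316 = 106.1
D / 106.1 = 14600 / 106.1 = 137.6
d = 137.6^(1/0.78) = 137.6^1.2821 = 552.0 m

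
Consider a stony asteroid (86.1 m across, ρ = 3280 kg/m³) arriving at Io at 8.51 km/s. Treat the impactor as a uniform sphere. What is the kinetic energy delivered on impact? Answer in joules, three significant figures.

v = 8510 m/s.
Mass m = (π/6) ρ d³ = (π/6) × 3280 × (86.1)³ = 1.096 × 10^9 kg
E = ½ m v² = 0.5 × 1.096 × 10^9 × (8510)² = 3.969 × 10^16 J

E ≈ 3.97 × 10^16 J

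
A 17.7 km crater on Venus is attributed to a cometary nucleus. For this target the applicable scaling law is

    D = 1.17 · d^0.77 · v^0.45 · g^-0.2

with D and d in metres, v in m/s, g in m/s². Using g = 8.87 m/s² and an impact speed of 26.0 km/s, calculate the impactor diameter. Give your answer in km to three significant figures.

d ≈ 1.24 km

Rearranging for d: d = [D / (1.17 · 26000^0.45 · 8.87^-0.2)]^(1/0.77).
D = 17700 m.
26000^0.45 = 96.99
8.87^-0.2 = 0.6463
Denominator = 1.17 × 96.99 × 0.6463 = 73.34
D / 73.34 = 17700 / 73.34 = 241.3
d = 241.3^(1/0.77) = 241.3^1.2987 = 1242 m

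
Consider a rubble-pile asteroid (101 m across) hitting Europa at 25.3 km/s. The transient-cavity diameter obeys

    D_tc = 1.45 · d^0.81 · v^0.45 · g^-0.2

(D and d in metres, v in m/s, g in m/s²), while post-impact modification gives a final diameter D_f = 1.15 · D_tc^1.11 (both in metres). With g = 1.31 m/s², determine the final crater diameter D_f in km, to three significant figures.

v = 25300 m/s.
d^0.81 = 101^0.81 = 42.02
v^0.45 = 25300^0.45 = 95.81
g^-0.2 = 1.31^-0.2 = 0.9474
D_tc = 1.45 × 42.02 × 95.81 × 0.9474 = 5531 m
D_f = 1.15 × (5531)^1.11 = 16414 m
     = 16.41 km

D_f ≈ 16.4 km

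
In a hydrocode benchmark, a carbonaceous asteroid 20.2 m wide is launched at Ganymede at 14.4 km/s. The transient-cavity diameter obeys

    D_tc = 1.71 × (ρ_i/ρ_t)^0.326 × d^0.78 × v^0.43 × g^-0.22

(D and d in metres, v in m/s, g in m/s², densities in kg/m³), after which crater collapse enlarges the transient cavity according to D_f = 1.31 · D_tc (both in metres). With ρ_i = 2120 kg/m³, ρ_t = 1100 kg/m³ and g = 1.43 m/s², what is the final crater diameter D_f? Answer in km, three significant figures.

D_f ≈ 1.64 km

v = 14400 m/s.
(ρ_i/ρ_t)^0.326 = (2120/1100)^0.326 = 1.238
d^0.78 = 20.2^0.78 = 10.43
v^0.43 = 14400^0.43 = 61.39
g^-0.22 = 1.43^-0.22 = 0.9243
D_tc = 1.71 × 1.238 × 10.43 × 61.39 × 0.9243 = 1253 m
D_f = 1.31 × 1253 = 1641 m
     = 1.641 km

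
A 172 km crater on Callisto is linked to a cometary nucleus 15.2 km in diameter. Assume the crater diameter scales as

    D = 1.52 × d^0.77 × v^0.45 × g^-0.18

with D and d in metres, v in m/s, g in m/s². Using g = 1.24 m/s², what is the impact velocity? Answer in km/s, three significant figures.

v ≈ 12.9 km/s

Rearranging for v: v = [D / (1.52 · 15200^0.77 · 1.24^-0.18)]^(1/0.45).
D = 172000 m.
15200^0.77 = 1660
1.24^-0.18 = 0.9620
Denominator = 1.52 × 1660 × 0.9620 = 2427
D / 2427 = 172000 / 2427 = 70.87
v = 70.87^(1/0.45) = 70.87^2.2222 = 12945 m/s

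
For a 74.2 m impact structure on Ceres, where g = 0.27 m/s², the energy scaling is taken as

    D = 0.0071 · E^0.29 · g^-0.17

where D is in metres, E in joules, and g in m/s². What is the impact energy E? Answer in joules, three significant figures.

Rearranging: E = [D / (0.0071 · g^-0.17)]^(1/0.29).
g^-0.17 = 0.27^-0.17 = 1.249
D / (0.0071 × 1.249) = 74.2 / (8.868 × 10^-3) = 8.367 × 10^3
E = (8.367 × 10^3)^3.4483 = 3.359 × 10^13 J

E ≈ 3.36 × 10^13 J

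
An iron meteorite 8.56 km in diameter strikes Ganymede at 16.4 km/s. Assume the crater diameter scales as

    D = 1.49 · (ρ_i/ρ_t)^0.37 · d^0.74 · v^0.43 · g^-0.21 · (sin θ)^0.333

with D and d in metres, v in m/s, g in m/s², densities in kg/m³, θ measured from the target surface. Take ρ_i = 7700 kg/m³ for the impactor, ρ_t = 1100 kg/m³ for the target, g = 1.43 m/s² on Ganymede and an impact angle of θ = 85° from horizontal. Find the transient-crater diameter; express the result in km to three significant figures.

In SI units: d = 8560 m, v = 16400 m/s.
(ρ_i/ρ_t)^0.37 = (7700/1100)^0.37 = 2.054
d^0.74 = 8560^0.74 = 812.9
v^0.43 = 16400^0.43 = 64.92
g^-0.21 = 1.43^-0.21 = 0.9276
(sin 85°)^0.333 = 0.9962^0.333 = 0.9987
D = 1.49 × 2.054 × 812.9 × 64.92 × 0.9276 × 0.9987 = 1.496 × 10^5 m
   = 149.6 km

D ≈ 150 km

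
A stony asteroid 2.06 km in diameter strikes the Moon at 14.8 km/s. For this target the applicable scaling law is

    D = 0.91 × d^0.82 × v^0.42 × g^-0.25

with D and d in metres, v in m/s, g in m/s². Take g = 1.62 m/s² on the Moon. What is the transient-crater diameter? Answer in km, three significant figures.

D ≈ 23.7 km

In SI units: d = 2060 m, v = 14800 m/s.
d^0.82 = 2060^0.82 = 521.6
v^0.42 = 14800^0.42 = 56.43
g^-0.25 = 1.62^-0.25 = 0.8864
D = 0.91 × 521.6 × 56.43 × 0.8864 = 23742 m
   = 23.74 km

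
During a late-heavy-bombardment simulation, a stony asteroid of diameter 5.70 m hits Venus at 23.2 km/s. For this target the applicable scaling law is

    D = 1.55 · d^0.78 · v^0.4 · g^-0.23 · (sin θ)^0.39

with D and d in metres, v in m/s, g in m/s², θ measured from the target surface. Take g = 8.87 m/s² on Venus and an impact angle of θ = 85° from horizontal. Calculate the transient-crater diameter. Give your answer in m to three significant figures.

In SI units: v = 23200 m/s.
d^0.78 = 5.7^0.78 = 3.887
v^0.4 = 23200^0.4 = 55.74
g^-0.23 = 8.87^-0.23 = 0.6053
(sin 85°)^0.39 = 0.9962^0.39 = 0.9985
D = 1.55 × 3.887 × 55.74 × 0.6053 × 0.9985 = 203.0 m

D ≈ 203 m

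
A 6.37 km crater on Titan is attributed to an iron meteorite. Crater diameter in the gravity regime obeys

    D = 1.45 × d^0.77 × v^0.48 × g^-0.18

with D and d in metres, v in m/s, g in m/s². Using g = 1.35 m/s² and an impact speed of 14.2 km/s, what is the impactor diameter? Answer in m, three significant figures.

Rearranging for d: d = [D / (1.45 · 14200^0.48 · 1.35^-0.18)]^(1/0.77).
D = 6370 m.
14200^0.48 = 98.42
1.35^-0.18 = 0.9474
Denominator = 1.45 × 98.42 × 0.9474 = 135.2
D / 135.2 = 6370 / 135.2 = 47.12
d = 47.12^(1/0.77) = 47.12^1.2987 = 148.9 m

d ≈ 149 m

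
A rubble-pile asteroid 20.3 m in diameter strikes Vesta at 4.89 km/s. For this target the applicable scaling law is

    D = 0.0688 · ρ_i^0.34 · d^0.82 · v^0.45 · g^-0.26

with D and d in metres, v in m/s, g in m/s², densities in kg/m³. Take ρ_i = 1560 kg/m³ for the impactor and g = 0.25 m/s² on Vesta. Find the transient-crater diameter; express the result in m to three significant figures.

D ≈ 649 m

In SI units: v = 4890 m/s.
ρ_i^0.34 = 1560^0.34 = 12.18
d^0.82 = 20.3^0.82 = 11.81
v^0.45 = 4890^0.45 = 45.73
g^-0.26 = 0.25^-0.26 = 1.434
D = 0.0688 × 12.18 × 11.81 × 45.73 × 1.434 = 649.0 m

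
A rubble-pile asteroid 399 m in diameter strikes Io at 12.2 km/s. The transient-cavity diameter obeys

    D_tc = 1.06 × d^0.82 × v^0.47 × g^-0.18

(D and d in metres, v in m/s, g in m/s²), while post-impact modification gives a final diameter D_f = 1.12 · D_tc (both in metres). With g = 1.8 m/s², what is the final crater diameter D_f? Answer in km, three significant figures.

v = 12200 m/s.
d^0.82 = 399^0.82 = 135.8
v^0.47 = 12200^0.47 = 83.29
g^-0.18 = 1.8^-0.18 = 0.8996
D_tc = 1.06 × 135.8 × 83.29 × 0.8996 = 10790 m
D_f = 1.12 × 10790 = 12085 m
     = 12.08 km

D_f ≈ 12.1 km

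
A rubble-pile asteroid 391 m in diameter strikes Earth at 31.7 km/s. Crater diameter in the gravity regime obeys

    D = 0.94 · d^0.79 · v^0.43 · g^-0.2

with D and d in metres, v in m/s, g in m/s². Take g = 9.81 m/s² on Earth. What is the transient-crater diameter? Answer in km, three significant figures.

In SI units: v = 31700 m/s.
d^0.79 = 391^0.79 = 111.6
v^0.43 = 31700^0.43 = 86.19
g^-0.2 = 9.81^-0.2 = 0.6334
D = 0.94 × 111.6 × 86.19 × 0.6334 = 5727 m
   = 5.727 km

D ≈ 5.73 km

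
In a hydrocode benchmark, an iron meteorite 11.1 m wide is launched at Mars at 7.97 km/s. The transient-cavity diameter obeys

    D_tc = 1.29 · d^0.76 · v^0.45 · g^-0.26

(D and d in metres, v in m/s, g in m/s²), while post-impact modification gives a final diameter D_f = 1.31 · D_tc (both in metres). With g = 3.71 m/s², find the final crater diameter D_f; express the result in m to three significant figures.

v = 7970 m/s.
d^0.76 = 11.1^0.76 = 6.229
v^0.45 = 7970^0.45 = 56.97
g^-0.26 = 3.71^-0.26 = 0.7112
D_tc = 1.29 × 6.229 × 56.97 × 0.7112 = 325.6 m
D_f = 1.31 × 325.6 = 426.5 m

D_f ≈ 427 m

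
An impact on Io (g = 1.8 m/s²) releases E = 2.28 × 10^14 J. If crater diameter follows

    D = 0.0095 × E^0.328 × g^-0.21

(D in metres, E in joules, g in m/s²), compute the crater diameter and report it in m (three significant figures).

E^0.328 = (2.28 × 10^14)^0.328 = 5.122 × 10^4
g^-0.21 = 1.8^-0.21 = 0.8839
D = 0.0095 × 5.122 × 10^4 × 0.8839 = 430.1 m

D ≈ 430 m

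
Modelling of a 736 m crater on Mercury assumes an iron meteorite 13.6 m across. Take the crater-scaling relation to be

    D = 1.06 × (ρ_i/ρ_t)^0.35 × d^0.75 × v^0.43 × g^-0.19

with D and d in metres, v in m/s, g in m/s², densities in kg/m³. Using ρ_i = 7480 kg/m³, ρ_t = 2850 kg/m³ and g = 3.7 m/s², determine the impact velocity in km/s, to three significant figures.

Rearranging for v: v = [D / (1.06 · (7480/2850)^0.35 · 13.6^0.75 · 3.7^-0.19)]^(1/0.43).
(7480/2850)^0.35 = 1.402
13.6^0.75 = 7.082
3.7^-0.19 = 0.7799
Denominator = 1.06 × 1.402 × 7.082 × 0.7799 = 8.208
D / 8.208 = 736 / 8.208 = 89.67
v = 89.67^(1/0.43) = 89.67^2.3256 = 34760 m/s

v ≈ 34.8 km/s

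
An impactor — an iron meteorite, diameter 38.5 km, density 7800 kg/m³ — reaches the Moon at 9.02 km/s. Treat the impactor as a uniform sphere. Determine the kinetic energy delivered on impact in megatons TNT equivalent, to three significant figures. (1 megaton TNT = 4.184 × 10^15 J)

E ≈ 2.27 × 10^9 Mt TNT

d = 38500 m; v = 9020 m/s.
Mass m = (π/6) ρ d³ = (π/6) × 7800 × (38500)³ = 2.331 × 10^17 kg
E = ½ m v² = 0.5 × 2.331 × 10^17 × (9020)² = 9.483 × 10^24 J
   = 9.483 × 10^24 / 4.184×10^15 = 2.266 × 10^9 Mt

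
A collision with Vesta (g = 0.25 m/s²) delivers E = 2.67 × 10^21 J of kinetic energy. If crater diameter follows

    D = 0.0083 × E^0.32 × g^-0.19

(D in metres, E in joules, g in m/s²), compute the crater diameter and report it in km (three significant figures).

D ≈ 77.6 km

E^0.32 = (2.67 × 10^21)^0.32 = 7.186 × 10^6
g^-0.19 = 0.25^-0.19 = 1.301
D = 0.0083 × 7.186 × 10^6 × 1.301 = 77597 m
   = 77.60 km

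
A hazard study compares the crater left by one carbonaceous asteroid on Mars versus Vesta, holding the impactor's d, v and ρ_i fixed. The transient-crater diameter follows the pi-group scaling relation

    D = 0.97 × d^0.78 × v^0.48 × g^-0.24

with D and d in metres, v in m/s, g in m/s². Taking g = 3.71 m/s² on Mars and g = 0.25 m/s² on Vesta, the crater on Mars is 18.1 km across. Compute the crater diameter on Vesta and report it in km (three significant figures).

All impactor-dependent factors cancel in the ratio, leaving D_Vesta/D_Mars = (g_Vesta/g_Mars)^-0.24.
(0.25/3.71)^-0.24 = 0.06739^-0.24 = 1.910
D_Vesta = 1.910 × 18.1 km = 34.6 km

D ≈ 34.6 km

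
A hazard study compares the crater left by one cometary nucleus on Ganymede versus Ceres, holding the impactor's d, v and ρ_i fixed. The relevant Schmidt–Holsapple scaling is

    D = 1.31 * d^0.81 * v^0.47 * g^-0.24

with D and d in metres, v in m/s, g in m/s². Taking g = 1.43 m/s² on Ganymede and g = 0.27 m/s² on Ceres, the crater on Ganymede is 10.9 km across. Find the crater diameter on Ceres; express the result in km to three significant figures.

D ≈ 16.3 km

All impactor-dependent factors cancel in the ratio, leaving D_Ceres/D_Ganymede = (g_Ceres/g_Ganymede)^-0.24.
(0.27/1.43)^-0.24 = 0.1888^-0.24 = 1.492
D_Ceres = 1.492 × 10.9 km = 16.3 km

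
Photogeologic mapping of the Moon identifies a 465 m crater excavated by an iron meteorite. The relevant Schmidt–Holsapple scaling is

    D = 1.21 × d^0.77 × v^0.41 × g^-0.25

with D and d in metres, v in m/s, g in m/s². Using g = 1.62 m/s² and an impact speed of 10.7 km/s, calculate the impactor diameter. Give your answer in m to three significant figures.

d ≈ 19.0 m

Rearranging for d: d = [D / (1.21 · 10700^0.41 · 1.62^-0.25)]^(1/0.77).
10700^0.41 = 44.88
1.62^-0.25 = 0.8864
Denominator = 1.21 × 44.88 × 0.8864 = 48.14
D / 48.14 = 465 / 48.14 = 9.659
d = 9.659^(1/0.77) = 9.659^1.2987 = 19.02 m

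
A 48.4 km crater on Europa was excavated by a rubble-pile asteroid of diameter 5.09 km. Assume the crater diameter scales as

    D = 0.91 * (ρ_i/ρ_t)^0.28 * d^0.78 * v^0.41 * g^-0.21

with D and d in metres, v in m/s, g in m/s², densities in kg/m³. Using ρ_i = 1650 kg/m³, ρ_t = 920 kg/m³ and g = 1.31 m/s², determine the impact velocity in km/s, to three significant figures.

Rearranging for v: v = [D / (0.91 · (1650/920)^0.28 · 5090^0.78 · 1.31^-0.21)]^(1/0.41).
D = 48400 m.
(1650/920)^0.28 = 1.178
5090^0.78 = 778.5
1.31^-0.21 = 0.9449
Denominator = 0.91 × 1.178 × 778.5 × 0.9449 = 788.6
D / 788.6 = 48400 / 788.6 = 61.37
v = 61.37^(1/0.41) = 61.37^2.439 = 22952 m/s

v ≈ 23.0 km/s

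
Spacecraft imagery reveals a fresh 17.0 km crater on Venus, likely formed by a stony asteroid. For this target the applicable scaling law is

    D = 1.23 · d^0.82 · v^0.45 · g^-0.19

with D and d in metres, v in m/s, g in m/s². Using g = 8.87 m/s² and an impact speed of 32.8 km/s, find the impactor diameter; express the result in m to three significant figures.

d ≈ 618 m

Rearranging for d: d = [D / (1.23 · 32800^0.45 · 8.87^-0.19)]^(1/0.82).
D = 17000 m.
32800^0.45 = 107.7
8.87^-0.19 = 0.6605
Denominator = 1.23 × 107.7 × 0.6605 = 87.50
D / 87.50 = 17000 / 87.50 = 194.3
d = 194.3^(1/0.82) = 194.3^1.2195 = 617.7 m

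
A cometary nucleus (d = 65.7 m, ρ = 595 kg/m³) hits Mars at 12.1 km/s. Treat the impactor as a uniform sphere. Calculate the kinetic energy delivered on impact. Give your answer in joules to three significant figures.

E ≈ 6.47 × 10^15 J

v = 12100 m/s.
Mass m = (π/6) ρ d³ = (π/6) × 595 × (65.7)³ = 8.835 × 10^7 kg
E = ½ m v² = 0.5 × 8.835 × 10^7 × (12100)² = 6.468 × 10^15 J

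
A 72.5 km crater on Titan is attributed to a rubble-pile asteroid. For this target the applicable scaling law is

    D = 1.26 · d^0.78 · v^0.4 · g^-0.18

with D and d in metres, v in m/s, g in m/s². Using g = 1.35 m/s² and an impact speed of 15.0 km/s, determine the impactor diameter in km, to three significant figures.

d ≈ 9.80 km

Rearranging for d: d = [D / (1.26 · 15000^0.4 · 1.35^-0.18)]^(1/0.78).
D = 72500 m.
15000^0.4 = 46.82
1.35^-0.18 = 0.9474
Denominator = 1.26 × 46.82 × 0.9474 = 55.89
D / 55.89 = 72500 / 55.89 = 1297
d = 1297^(1/0.78) = 1297^1.2821 = 9797 m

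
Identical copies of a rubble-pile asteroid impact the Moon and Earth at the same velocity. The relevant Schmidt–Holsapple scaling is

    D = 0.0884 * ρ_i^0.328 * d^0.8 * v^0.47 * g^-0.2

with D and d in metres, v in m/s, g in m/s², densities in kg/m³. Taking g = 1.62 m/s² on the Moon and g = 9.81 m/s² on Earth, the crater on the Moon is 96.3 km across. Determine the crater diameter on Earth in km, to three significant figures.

All impactor-dependent factors cancel in the ratio, leaving D_Earth/D_Moon = (g_Earth/g_Moon)^-0.2.
(9.81/1.62)^-0.2 = 6.056^-0.2 = 0.6975
D_Earth = 0.6975 × 96.3 km = 67.2 km

D ≈ 67.2 km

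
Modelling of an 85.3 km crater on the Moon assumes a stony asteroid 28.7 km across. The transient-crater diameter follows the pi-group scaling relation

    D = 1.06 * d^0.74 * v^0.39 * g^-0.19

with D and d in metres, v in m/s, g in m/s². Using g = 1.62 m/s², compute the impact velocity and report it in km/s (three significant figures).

Rearranging for v: v = [D / (1.06 · 28700^0.74 · 1.62^-0.19)]^(1/0.39).
D = 85300 m.
28700^0.74 = 1990
1.62^-0.19 = 0.9124
Denominator = 1.06 × 1990 × 0.9124 = 1925
D / 1925 = 85300 / 1925 = 44.31
v = 44.31^(1/0.39) = 44.31^2.5641 = 16665 m/s

v ≈ 16.7 km/s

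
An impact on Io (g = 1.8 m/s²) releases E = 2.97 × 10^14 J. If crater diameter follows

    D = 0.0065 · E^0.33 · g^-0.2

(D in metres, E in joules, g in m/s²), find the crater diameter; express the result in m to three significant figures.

E^0.33 = (2.97 × 10^14)^0.33 = 5.970 × 10^4
g^-0.2 = 1.8^-0.2 = 0.8891
D = 0.0065 × 5.970 × 10^4 × 0.8891 = 345.0 m

D ≈ 345 m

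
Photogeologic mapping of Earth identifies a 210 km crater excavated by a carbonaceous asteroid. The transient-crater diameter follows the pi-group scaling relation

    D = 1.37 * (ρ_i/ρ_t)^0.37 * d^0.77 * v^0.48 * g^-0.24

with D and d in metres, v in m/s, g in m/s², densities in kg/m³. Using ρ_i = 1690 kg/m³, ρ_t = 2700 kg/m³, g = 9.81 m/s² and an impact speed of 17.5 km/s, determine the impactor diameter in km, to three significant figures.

Rearranging for d: d = [D / (1.37 · (1690/2700)^0.37 · 17500^0.48 · 9.81^-0.24)]^(1/0.77).
D = 210000 m.
(1690/2700)^0.37 = 0.8408
17500^0.48 = 108.8
9.81^-0.24 = 0.5781
Denominator = 1.37 × 0.8408 × 108.8 × 0.5781 = 72.45
D / 72.45 = 210000 / 72.45 = 2899
d = 2899^(1/0.77) = 2899^1.2987 = 31363 m

d ≈ 31.4 km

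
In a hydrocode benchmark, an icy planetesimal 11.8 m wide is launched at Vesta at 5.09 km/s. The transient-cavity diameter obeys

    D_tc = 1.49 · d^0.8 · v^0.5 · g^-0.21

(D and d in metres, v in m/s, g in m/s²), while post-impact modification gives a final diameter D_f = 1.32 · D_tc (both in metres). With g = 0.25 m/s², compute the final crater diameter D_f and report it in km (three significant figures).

v = 5090 m/s.
d^0.8 = 11.8^0.8 = 7.203
v^0.5 = 5090^0.5 = 71.34
g^-0.21 = 0.25^-0.21 = 1.338
D_tc = 1.49 × 7.203 × 71.34 × 1.338 = 1024 m
D_f = 1.32 × 1024 = 1352 m
     = 1.352 km

D_f ≈ 1.35 km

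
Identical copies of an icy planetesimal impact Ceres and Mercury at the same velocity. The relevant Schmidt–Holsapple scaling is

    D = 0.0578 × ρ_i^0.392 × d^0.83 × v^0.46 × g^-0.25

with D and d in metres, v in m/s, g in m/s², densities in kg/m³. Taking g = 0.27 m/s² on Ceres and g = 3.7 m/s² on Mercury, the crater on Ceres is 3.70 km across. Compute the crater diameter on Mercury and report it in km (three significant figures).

D ≈ 1.92 km

All impactor-dependent factors cancel in the ratio, leaving D_Mercury/D_Ceres = (g_Mercury/g_Ceres)^-0.25.
(3.7/0.27)^-0.25 = 13.70^-0.25 = 0.5198
D_Mercury = 0.5198 × 3.70 km = 1.92 km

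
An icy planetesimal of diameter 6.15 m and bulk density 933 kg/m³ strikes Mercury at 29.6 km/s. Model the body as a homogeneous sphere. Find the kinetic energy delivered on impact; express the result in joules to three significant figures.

E ≈ 4.98 × 10^13 J

v = 29600 m/s.
Mass m = (π/6) ρ d³ = (π/6) × 933 × (6.15)³ = 1.136 × 10^5 kg
E = ½ m v² = 0.5 × 1.136 × 10^5 × (29600)² = 4.977 × 10^13 J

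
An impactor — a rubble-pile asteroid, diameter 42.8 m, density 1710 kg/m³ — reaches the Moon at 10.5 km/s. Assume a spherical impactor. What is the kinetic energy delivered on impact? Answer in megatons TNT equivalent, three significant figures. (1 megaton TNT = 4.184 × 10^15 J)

E ≈ 0.925 Mt TNT

v = 10500 m/s.
Mass m = (π/6) ρ d³ = (π/6) × 1710 × (42.8)³ = 7.020 × 10^7 kg
E = ½ m v² = 0.5 × 7.020 × 10^7 × (10500)² = 3.870 × 10^15 J
   = 3.870 × 10^15 / 4.184×10^15 = 0.9250 Mt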